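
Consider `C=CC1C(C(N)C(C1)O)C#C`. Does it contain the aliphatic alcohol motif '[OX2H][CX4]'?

Yes

The pattern [OX2H][CX4] describes a hydroxyl oxygen bound to an sp3 (X4) carbon — an aliphatic alcohol.
The molecule carries a hydroxyl group (-OH), whose atoms satisfy every constraint of the query, so the pattern matches.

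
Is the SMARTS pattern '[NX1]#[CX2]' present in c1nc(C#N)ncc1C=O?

Yes

The pattern [NX1]#[CX2] describes a nitrogen triple-bonded to a two-connected carbon — a nitrile.
The molecule carries a nitrile (-C#N), whose atoms satisfy every constraint of the query, so the pattern matches.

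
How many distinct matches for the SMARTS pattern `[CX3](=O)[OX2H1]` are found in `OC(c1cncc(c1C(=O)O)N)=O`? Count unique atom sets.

[CX3](=O)[OX2H1] is the SMARTS for a carboxylic acid: an sp2 carbon double-bonded to O and single-bonded to an -OH oxygen.
The molecule carries 2 separate instances of a carboxylic acid group (-C(=O)OH) meeting every constraint; each maps to a distinct set of atoms, giving 2 matches.

2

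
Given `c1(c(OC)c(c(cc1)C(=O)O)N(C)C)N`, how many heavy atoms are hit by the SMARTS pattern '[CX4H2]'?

0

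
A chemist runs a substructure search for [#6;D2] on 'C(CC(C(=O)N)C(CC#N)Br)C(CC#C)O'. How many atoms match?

The query [#6;D2] means: any carbon bonded to exactly two heavy atoms.
Check the 16 heavy atoms by environment: 6× C (D2) → match; 4× C (D3) → no; 2× O (D1) → no; 2× N (D1) → no; 1× Br (D1) → no; 1× C (D1) → no.
That gives 6 matching atoms.

6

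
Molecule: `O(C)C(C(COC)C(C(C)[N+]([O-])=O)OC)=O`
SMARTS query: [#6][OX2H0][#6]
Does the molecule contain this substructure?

The pattern [#6][OX2H0][#6] describes an aliphatic oxygen bridging two carbons with no H on the oxygen — an ether.
The molecule carries a methoxy ether (-OCH3), whose atoms satisfy every constraint of the query, so the pattern matches.

Yes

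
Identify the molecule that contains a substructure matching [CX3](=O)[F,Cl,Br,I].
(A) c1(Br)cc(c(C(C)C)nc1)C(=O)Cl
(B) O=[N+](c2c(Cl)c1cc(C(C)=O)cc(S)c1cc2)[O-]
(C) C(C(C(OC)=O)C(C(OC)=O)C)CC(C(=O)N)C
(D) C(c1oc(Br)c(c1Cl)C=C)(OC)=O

A

[CX3](=O)[F,Cl,Br,I] describes a carbonyl carbon bonded to a halogen (an acyl halide).
(A) contains an acyl chloride (-C(=O)Cl), which satisfies every atom and bond constraint.
(B) has a chloro substituent but the Cl is not on a carbonyl carbon.
(C) has a methyl-ester group (-C(=O)OCH3) but the carbonyl is bonded to -O-C, not to a halogen.
(D) has a chloro substituent but the Cl is not on a carbonyl carbon.
So the answer is (A).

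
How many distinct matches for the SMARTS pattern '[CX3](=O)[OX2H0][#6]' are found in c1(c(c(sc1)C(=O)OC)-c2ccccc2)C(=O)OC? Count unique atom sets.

2

[CX3](=O)[OX2H0][#6] is the SMARTS for an ester: a carbonyl carbon bonded to an oxygen that is itself bonded to carbon (no H on that O).
The molecule carries 2 separate instances of a methyl-ester group (-C(=O)OCH3) meeting every constraint; each maps to a distinct set of atoms, giving 2 matches.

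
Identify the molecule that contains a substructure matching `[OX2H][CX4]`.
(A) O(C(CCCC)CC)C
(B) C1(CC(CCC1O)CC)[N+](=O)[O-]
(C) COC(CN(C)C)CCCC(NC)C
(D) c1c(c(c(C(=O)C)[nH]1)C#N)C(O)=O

B

[OX2H][CX4] describes a hydroxyl oxygen bound to an sp3 (X4) carbon (an aliphatic alcohol).
(A) has a methoxy ether (-OCH3) but the oxygen has H0 (ether), not H1.
(B) contains a hydroxyl group (-OH), which satisfies every atom and bond constraint.
(C) has a methoxy ether (-OCH3) but the oxygen has H0 (ether), not H1.
(D) has a carboxylic acid group (-C(=O)OH) but the -OH is on a CX3 carbonyl carbon, not a CX4 carbon.
So the answer is (B).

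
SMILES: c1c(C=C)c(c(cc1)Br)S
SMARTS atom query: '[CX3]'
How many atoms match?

2

Check the 10 heavy atoms by environment: 6× c (aromatic, X3) → no; 2× C (X3) → match; 1× Br (X1) → no; 1× S (X2) → no.
That gives 2 matching atoms.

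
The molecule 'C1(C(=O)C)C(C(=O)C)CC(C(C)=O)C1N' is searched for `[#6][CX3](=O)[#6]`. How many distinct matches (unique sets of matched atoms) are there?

[#6][CX3](=O)[#6] is the SMARTS for a ketone: a carbonyl carbon (no H) flanked by two carbons.
The molecule carries 3 separate instances of an acetyl/ketone group (-C(=O)CH3) meeting every constraint; each maps to a distinct set of atoms, giving 3 matches.

3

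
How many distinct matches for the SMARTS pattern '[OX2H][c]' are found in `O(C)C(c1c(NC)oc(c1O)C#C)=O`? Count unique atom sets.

1

[OX2H][c] is the SMARTS for a phenol: a hydroxyl oxygen attached to an aromatic carbon.
Exactly one fragment in the molecule meets all constraints, giving 1 match.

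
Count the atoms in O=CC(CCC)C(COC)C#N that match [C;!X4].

2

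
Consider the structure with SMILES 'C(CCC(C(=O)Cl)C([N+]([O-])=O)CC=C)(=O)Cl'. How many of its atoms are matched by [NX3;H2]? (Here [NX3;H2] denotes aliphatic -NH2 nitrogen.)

Check the 16 heavy atoms by environment: 3× C (H2, X4) → no; 2× C (H1, X4) → no; 1× C (H1, X3) → no; 1× C (H2, X3) → no; 1× N (charge +1, H0, X3) → no; 1× O (charge -1, H0, X1) → no; 3× O (H0, X1) → no; 2× C (H0, X3) → no; 2× Cl (H0, X1) → no.
No environment satisfies the query, so 0 matching atoms.

0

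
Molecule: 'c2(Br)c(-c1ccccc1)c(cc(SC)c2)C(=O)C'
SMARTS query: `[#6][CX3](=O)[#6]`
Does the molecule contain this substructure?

Yes

The pattern [#6][CX3](=O)[#6] describes a carbonyl carbon (no H) flanked by two carbons — a ketone.
The molecule carries an acetyl/ketone group (-C(=O)CH3), whose atoms satisfy every constraint of the query, so the pattern matches.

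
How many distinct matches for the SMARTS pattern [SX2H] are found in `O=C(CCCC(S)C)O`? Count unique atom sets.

1

[SX2H] is the SMARTS for a thiol: an aliphatic sulfur with two connections, one being H.
Exactly one fragment in the molecule meets all constraints, giving 1 match.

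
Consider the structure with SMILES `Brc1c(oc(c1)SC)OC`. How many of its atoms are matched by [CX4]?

The query [CX4] means: C with X4: aliphatic carbon with exactly 4 total connections (bonds + H).
Check the 10 heavy atoms by environment: 1× o (aromatic, X2) → no; 4× c (aromatic, X3) → no; 1× O (X2) → no; 2× C (X4) → match; 1× S (X2) → no; 1× Br (X1) → no.
That gives 2 matching atoms.

2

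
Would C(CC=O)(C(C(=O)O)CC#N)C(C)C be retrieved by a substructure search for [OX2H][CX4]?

No

The pattern [OX2H][CX4] describes a hydroxyl oxygen bound to an sp3 (X4) carbon — an aliphatic alcohol.
The closest candidate here is a carboxylic acid group (-C(=O)OH), but the -OH is on a CX3 carbonyl carbon, not a CX4 carbon. No other fragment satisfies the full query, so there is no match.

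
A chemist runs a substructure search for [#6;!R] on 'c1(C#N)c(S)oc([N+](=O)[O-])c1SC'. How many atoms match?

2

The query [#6;!R] means: carbon not in any ring.
Check the 13 heavy atoms by environment: 1× o (aromatic, in 5-ring) → no; 4× c (aromatic, in 5-ring) → no; 1× N (charge +1, acyclic) → no; 1× O (charge -1, acyclic) → no; 1× O (acyclic) → no; 2× S (acyclic) → no; 2× C (acyclic) → match; 1× N (acyclic) → no.
That gives 2 matching atoms.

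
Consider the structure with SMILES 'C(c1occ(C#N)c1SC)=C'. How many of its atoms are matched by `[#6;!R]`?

The query [#6;!R] means: carbon not in any ring.
Check the 11 heavy atoms by environment: 1× o (aromatic, in 5-ring) → no; 4× c (aromatic, in 5-ring) → no; 1× S (acyclic) → no; 4× C (acyclic) → match; 1× N (acyclic) → no.
That gives 4 matching atoms.

4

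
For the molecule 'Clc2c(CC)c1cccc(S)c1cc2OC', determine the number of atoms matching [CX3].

0

Check the 16 heavy atoms by environment: 10× c (aromatic, X3) → no; 1× Cl (X1) → no; 1× O (X2) → no; 3× C (X4) → no; 1× S (X2) → no.
No environment satisfies the query, so 0 matching atoms.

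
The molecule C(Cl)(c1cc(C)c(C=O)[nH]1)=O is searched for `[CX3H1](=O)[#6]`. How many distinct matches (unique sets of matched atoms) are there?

1

[CX3H1](=O)[#6] is the SMARTS for an aldehyde: an sp2 carbon with one H, double-bonded to O and single-bonded to carbon.
Exactly one fragment in the molecule meets all constraints, giving 1 match.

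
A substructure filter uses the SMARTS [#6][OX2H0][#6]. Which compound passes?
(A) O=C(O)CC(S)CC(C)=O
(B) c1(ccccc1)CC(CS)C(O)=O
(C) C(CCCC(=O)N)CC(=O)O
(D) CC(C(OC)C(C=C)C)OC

D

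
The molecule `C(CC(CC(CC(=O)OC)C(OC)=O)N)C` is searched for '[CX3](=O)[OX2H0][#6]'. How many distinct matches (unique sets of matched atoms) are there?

2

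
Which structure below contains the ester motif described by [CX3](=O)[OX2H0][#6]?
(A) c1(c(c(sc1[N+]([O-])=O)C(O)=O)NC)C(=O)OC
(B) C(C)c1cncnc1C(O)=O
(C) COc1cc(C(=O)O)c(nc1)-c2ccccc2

A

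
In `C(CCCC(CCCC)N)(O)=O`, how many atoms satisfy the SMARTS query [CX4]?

The query [CX4] means: C with X4: aliphatic carbon with exactly 4 total connections (bonds + H).
Check the 12 heavy atoms by environment: 8× C (X4) → match; 1× N (X3) → no; 1× C (X3) → no; 1× O (X1) → no; 1× O (X2) → no.
That gives 8 matching atoms.

8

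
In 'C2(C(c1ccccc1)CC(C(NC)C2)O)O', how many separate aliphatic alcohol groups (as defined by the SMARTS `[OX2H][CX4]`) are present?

[OX2H][CX4] is the SMARTS for an aliphatic alcohol: a hydroxyl oxygen bound to an sp3 (X4) carbon.
The molecule carries 2 separate instances of a hydroxyl group (-OH) meeting every constraint; each maps to a distinct set of atoms, giving 2 matches.

2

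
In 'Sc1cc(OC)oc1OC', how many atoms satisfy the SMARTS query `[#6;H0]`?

The query [#6;H0] means: any carbon with no attached hydrogen.
Check the 10 heavy atoms by environment: 1× o (aromatic, H0) → no; 3× c (aromatic, H0) → match; 1× c (aromatic, H1) → no; 2× O (H0) → no; 2× C (H3) → no; 1× S (H1) → no.
That gives 3 matching atoms.

3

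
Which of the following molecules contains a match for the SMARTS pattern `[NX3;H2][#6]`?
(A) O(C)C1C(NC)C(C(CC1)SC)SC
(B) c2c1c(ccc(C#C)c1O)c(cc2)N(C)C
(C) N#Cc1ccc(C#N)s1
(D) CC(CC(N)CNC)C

[NX3;H2][#6] describes a trivalent nitrogen with two H attached to carbon (a primary amine).
(A) has an N-methylamino group (-NHCH3) but the nitrogen bears two carbons and only one H (H1), not H2.
(B) has a dimethylamino group (-N(CH3)2) but the nitrogen has H0, not H2.
(C) has a nitrile (-C#N) but the nitrogen is NX1 (triple-bonded), not NX3 with two H.
(D) contains a primary amino group (-NH2), which satisfies every atom and bond constraint.
So the answer is (D).

D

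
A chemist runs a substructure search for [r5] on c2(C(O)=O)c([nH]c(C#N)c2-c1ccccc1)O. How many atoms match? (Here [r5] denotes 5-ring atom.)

5

The query [r5] means: r5 matches atoms in a five-membered ring.
Check the 17 heavy atoms by environment: 1× n (aromatic, in 5-ring) → match; 4× c (aromatic, in 5-ring) → match; 6× c (aromatic, in 6-ring) → no; 2× C (acyclic) → no; 1× N (acyclic) → no; 3× O (acyclic) → no.
Summing the matching environments: 1 + 4 = 5 matching atoms.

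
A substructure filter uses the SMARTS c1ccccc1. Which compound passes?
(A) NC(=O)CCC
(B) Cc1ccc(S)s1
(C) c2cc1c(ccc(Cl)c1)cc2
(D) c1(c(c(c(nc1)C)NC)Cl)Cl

c1ccccc1 describes six aromatic carbons in a ring (a benzene ring).
(A) has a methyl group (-CH3) but no six-membered all-carbon aromatic ring is present.
(B) has a methyl group (-CH3) but no six-membered all-carbon aromatic ring is present.
(C) contains the required atom environment, so the pattern matches.
(D) has a methyl group (-CH3) but no six-membered all-carbon aromatic ring is present.
So the answer is (C).

C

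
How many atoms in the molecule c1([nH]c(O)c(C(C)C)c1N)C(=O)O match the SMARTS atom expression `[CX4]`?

The query [CX4] means: C with X4: aliphatic carbon with exactly 4 total connections (bonds + H).
Check the 13 heavy atoms by environment: 1× n (aromatic, X3) → no; 4× c (aromatic, X3) → no; 1× N (X3) → no; 3× C (X4) → match; 1× C (X3) → no; 1× O (X1) → no; 2× O (X2) → no.
That gives 3 matching atoms.

3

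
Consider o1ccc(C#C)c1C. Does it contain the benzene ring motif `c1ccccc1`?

No

The pattern c1ccccc1 describes six aromatic carbons in a ring — a benzene ring.
The closest candidate here is a methyl group (-CH3), but no six-membered all-carbon aromatic ring is present. No other fragment satisfies the full query, so there is no match.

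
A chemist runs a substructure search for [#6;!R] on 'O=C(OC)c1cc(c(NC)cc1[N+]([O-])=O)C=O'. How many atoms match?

4

The query [#6;!R] means: carbon not in any ring.
Check the 17 heavy atoms by environment: 6× c (aromatic, in 6-ring) → no; 4× C (acyclic) → match; 4× O (acyclic) → no; 1× N (acyclic) → no; 1× N (charge +1, acyclic) → no; 1× O (charge -1, acyclic) → no.
That gives 4 matching atoms.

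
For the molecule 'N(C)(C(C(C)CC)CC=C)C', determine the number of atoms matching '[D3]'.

3

The query [D3] means: atom with exactly three heavy-atom neighbours.
Check the 11 heavy atoms by environment: 3× C (D2) → no; 2× C (D3) → match; 5× C (D1) → no; 1× N (D3) → match.
Summing the matching environments: 2 + 1 = 3 matching atoms.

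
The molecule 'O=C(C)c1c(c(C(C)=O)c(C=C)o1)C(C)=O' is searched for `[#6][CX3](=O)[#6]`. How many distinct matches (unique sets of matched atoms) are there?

3

[#6][CX3](=O)[#6] is the SMARTS for a ketone: a carbonyl carbon (no H) flanked by two carbons.
The molecule carries 3 separate instances of an acetyl/ketone group (-C(=O)CH3) meeting every constraint; each maps to a distinct set of atoms, giving 3 matches.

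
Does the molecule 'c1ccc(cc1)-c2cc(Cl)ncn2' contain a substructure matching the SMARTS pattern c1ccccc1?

Yes

The pattern c1ccccc1 describes six aromatic carbons in a ring — a benzene ring.
The molecule carries a phenyl ring, whose atoms satisfy every constraint of the query, so the pattern matches.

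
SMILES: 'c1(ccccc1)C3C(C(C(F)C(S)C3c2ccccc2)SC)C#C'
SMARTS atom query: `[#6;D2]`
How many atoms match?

Check the 24 heavy atoms by environment: 6× C (D3) → no; 1× S (D1) → no; 2× c (aromatic, D3) → no; 10× c (aromatic, D2) → match; 1× C (D2) → match; 2× C (D1) → no; 1× S (D2) → no; 1× F (D1) → no.
Summing the matching environments: 10 + 1 = 11 matching atoms.

11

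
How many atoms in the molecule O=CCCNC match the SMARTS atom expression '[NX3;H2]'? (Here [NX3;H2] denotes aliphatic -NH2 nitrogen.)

The query [NX3;H2] means: aliphatic N with 3 total connections, two of them H — an -NH2 nitrogen (amine or amide).
Check the 6 heavy atoms by environment: 2× C (H2, X4) → no; 1× C (H1, X3) → no; 1× O (H0, X1) → no; 1× N (H1, X3) → no; 1× C (H3, X4) → no.
No environment satisfies the query, so 0 matching atoms.

0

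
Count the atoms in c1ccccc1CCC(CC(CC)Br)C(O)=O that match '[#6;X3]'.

7

The query [#6;X3] means: any carbon (aromatic or not) with three total connections.
Check the 17 heavy atoms by environment: 7× C (X4) → no; 6× c (aromatic, X3) → match; 1× C (X3) → match; 1× O (X1) → no; 1× O (X2) → no; 1× Br (X1) → no.
Summing the matching environments: 6 + 1 = 7 matching atoms.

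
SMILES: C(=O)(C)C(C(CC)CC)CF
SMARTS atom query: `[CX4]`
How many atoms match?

8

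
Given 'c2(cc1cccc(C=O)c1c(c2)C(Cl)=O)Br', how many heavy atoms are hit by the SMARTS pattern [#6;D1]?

The query [#6;D1] means: carbon bonded to exactly one heavy atom.
Check the 16 heavy atoms by environment: 5× c (aromatic, D3) → no; 5× c (aromatic, D2) → no; 1× C (D3) → no; 2× O (D1) → no; 1× Cl (D1) → no; 1× Br (D1) → no; 1× C (D2) → no.
No environment satisfies the query, so 0 matching atoms.

0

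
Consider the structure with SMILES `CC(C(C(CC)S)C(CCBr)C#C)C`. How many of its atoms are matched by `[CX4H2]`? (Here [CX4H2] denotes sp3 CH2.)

3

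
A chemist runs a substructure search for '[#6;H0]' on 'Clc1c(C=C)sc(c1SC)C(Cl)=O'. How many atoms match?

5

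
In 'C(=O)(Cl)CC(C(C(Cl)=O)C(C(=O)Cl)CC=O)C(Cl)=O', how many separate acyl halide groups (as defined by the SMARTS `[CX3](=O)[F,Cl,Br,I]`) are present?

4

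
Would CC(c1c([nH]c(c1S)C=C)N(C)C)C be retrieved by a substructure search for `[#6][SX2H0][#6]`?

No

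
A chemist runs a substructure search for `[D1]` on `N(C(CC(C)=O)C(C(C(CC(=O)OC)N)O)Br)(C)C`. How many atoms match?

Check the 19 heavy atoms by environment: 2× C (D2) → no; 6× C (D3) → no; 1× N (D1) → match; 3× O (D1) → match; 1× Br (D1) → match; 1× N (D3) → no; 4× C (D1) → match; 1× O (D2) → no.
Summing the matching environments: 1 + 3 + 1 + 4 = 9 matching atoms.

9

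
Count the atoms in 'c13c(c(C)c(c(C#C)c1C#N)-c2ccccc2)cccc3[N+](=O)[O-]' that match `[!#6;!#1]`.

Check the 24 heavy atoms by environment: 16× c (aromatic) → no; 4× C → no; 1× N → match; 1× N (charge +1) → match; 1× O (charge -1) → match; 1× O → match.
Summing the matching environments: 1 + 1 + 1 + 1 = 4 matching atoms.

4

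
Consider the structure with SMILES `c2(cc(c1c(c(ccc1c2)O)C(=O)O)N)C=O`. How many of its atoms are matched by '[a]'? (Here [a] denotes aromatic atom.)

The query [a] means: a matches any aromatic atom.
Check the 17 heavy atoms by environment: 10× c (aromatic) → match; 2× C → no; 4× O → no; 1× N → no.
That gives 10 matching atoms.

10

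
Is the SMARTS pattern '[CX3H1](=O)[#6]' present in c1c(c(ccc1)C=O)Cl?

The pattern [CX3H1](=O)[#6] describes an sp2 carbon with one H, double-bonded to O and single-bonded to carbon — an aldehyde.
The molecule carries an aldehyde (-CHO), whose atoms satisfy every constraint of the query, so the pattern matches.

Yes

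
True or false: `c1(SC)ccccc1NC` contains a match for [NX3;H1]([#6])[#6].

The pattern [NX3;H1]([#6])[#6] describes a trivalent nitrogen with one H, bonded to two carbons — a secondary amine.
The molecule carries an N-methylamino group (-NHCH3), whose atoms satisfy every constraint of the query, so the pattern matches.

True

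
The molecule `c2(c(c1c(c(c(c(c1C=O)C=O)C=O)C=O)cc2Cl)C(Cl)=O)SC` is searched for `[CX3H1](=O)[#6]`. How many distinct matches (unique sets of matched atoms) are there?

4

[CX3H1](=O)[#6] is the SMARTS for an aldehyde: an sp2 carbon with one H, double-bonded to O and single-bonded to carbon.
The molecule carries 4 separate instances of an aldehyde (-CHO) meeting every constraint; each maps to a distinct set of atoms, giving 4 matches.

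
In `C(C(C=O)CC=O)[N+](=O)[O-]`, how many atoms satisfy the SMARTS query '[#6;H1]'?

The query [#6;H1] means: any carbon bearing exactly one hydrogen.
Check the 10 heavy atoms by environment: 2× C (H2) → no; 3× C (H1) → match; 3× O (H0) → no; 1× N (charge +1, H0) → no; 1× O (charge -1, H0) → no.
That gives 3 matching atoms.

3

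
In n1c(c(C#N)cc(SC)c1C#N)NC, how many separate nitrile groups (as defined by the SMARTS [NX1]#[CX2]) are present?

2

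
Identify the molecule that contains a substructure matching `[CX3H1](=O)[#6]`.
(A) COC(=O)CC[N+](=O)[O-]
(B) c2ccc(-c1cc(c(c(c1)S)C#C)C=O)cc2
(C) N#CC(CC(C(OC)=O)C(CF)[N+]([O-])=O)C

B

[CX3H1](=O)[#6] describes an sp2 carbon with one H, double-bonded to O and single-bonded to carbon (an aldehyde).
(A) has a methyl-ester group (-C(=O)OCH3) but the carbonyl carbon has H0, not H1.
(B) contains an aldehyde (-CHO), which satisfies every atom and bond constraint.
(C) has a methyl-ester group (-C(=O)OCH3) but the carbonyl carbon has H0, not H1.
So the answer is (B).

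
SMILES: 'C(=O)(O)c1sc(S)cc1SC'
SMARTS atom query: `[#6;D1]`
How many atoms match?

1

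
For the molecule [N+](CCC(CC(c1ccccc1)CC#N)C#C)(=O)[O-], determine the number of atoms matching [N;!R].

2

The query [N;!R] means: aliphatic nitrogen not in a ring.
Check the 19 heavy atoms by environment: 9× C (acyclic) → no; 1× N (acyclic) → match; 6× c (aromatic, in 6-ring) → no; 1× N (charge +1, acyclic) → match; 1× O (charge -1, acyclic) → no; 1× O (acyclic) → no.
Summing the matching environments: 1 + 1 = 2 matching atoms.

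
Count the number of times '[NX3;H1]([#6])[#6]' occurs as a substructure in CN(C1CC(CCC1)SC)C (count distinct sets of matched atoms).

0

[NX3;H1]([#6])[#6] is the SMARTS for a secondary amine: a trivalent nitrogen with one H, bonded to two carbons.
The molecule has a dimethylamino group (-N(CH3)2), but the nitrogen has H0, not H1; nothing else fits, so there are 0 matches.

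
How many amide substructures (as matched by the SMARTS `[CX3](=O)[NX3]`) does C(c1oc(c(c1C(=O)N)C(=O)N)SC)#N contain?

2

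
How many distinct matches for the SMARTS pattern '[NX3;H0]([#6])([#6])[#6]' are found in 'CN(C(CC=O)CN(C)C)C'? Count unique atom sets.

2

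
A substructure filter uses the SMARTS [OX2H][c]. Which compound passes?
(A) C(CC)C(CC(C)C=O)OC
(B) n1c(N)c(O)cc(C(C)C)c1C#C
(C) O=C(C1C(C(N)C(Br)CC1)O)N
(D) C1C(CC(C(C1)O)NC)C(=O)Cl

B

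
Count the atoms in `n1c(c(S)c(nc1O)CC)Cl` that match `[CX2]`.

0

The query [CX2] means: C with X2: aliphatic carbon with exactly 2 total connections.
Check the 11 heavy atoms by environment: 2× n (aromatic, X2) → no; 4× c (aromatic, X3) → no; 1× Cl (X1) → no; 1× O (X2) → no; 1× S (X2) → no; 2× C (X4) → no.
No environment satisfies the query, so 0 matching atoms.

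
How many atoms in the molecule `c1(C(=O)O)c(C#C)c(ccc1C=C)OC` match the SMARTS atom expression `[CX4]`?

1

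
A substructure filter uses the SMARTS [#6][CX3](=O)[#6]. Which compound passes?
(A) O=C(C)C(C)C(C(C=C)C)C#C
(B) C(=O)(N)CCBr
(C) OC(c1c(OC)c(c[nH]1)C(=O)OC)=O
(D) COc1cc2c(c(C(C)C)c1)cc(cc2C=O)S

A

[#6][CX3](=O)[#6] describes a carbonyl carbon (no H) flanked by two carbons (a ketone).
(A) contains an acetyl/ketone group (-C(=O)CH3), which satisfies every atom and bond constraint.
(B) has a primary amide (-C(=O)NH2) but one neighbour of the carbonyl carbon is N, not C.
(C) has a carboxylic acid group (-C(=O)OH) but one neighbour of the carbonyl carbon is O, not C.
(D) has an aldehyde (-CHO) but the carbonyl carbon has H1, so it is not flanked by two carbons.
So the answer is (A).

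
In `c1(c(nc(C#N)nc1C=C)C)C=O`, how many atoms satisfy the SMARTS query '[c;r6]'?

4

Check the 13 heavy atoms by environment: 2× n (aromatic, in 6-ring) → no; 4× c (aromatic, in 6-ring) → match; 5× C (acyclic) → no; 1× N (acyclic) → no; 1× O (acyclic) → no.
That gives 4 matching atoms.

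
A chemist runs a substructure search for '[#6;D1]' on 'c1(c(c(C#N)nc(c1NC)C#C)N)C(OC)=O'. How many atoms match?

3

The query [#6;D1] means: carbon bonded to exactly one heavy atom.
Check the 17 heavy atoms by environment: 1× n (aromatic, D2) → no; 5× c (aromatic, D3) → no; 2× N (D1) → no; 1× N (D2) → no; 3× C (D1) → match; 2× C (D2) → no; 1× C (D3) → no; 1× O (D1) → no; 1× O (D2) → no.
That gives 3 matching atoms.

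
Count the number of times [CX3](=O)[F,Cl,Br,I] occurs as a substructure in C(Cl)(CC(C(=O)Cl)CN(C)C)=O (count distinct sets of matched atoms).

2

[CX3](=O)[F,Cl,Br,I] is the SMARTS for an acyl halide: a carbonyl carbon bonded to a halogen.
The molecule carries 2 separate instances of an acyl chloride (-C(=O)Cl) meeting every constraint; each maps to a distinct set of atoms, giving 2 matches.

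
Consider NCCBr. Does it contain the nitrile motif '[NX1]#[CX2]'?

No

The pattern [NX1]#[CX2] describes a nitrogen triple-bonded to a two-connected carbon — a nitrile.
The closest candidate here is a primary amino group (-NH2), but the nitrogen is NX3 (three connections), not NX1 triple-bonded. No other fragment satisfies the full query, so there is no match.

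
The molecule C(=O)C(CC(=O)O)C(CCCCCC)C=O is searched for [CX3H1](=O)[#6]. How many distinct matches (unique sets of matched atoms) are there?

[CX3H1](=O)[#6] is the SMARTS for an aldehyde: an sp2 carbon with one H, double-bonded to O and single-bonded to carbon.
The molecule carries 2 separate instances of an aldehyde (-CHO) meeting every constraint; each maps to a distinct set of atoms, giving 2 matches.

2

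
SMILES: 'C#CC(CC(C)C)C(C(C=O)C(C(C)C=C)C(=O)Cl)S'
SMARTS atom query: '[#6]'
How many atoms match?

The query [#6] means: #6 matches any atom with atomic number 6 (carbon, aromatic or aliphatic).
Check the 20 heavy atoms by environment: 16× C → match; 1× S → no; 2× O → no; 1× Cl → no.
That gives 16 matching atoms.

16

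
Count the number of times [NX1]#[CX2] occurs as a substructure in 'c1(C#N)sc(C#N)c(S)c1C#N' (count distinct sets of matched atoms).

[NX1]#[CX2] is the SMARTS for a nitrile: a nitrogen triple-bonded to a two-connected carbon.
The molecule carries 3 separate instances of a nitrile (-C#N) meeting every constraint; each maps to a distinct set of atoms, giving 3 matches.

3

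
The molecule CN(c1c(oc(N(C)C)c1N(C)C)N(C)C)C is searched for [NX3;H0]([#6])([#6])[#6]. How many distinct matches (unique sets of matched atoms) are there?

[NX3;H0]([#6])([#6])[#6] is the SMARTS for a tertiary amine: a trivalent nitrogen with no H, bonded to three carbons.
The molecule carries 4 separate instances of a dimethylamino group (-N(CH3)2) meeting every constraint; each maps to a distinct set of atoms, giving 4 matches.

4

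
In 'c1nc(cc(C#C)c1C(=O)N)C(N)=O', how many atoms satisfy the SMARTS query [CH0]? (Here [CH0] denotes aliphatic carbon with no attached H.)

3

The query [CH0] means: aliphatic carbon with no attached hydrogen.
Check the 14 heavy atoms by environment: 1× n (aromatic, H0) → no; 2× c (aromatic, H1) → no; 3× c (aromatic, H0) → no; 3× C (H0) → match; 2× O (H0) → no; 2× N (H2) → no; 1× C (H1) → no.
That gives 3 matching atoms.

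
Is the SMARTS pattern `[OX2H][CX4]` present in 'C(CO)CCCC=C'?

Yes

The pattern [OX2H][CX4] describes a hydroxyl oxygen bound to an sp3 (X4) carbon — an aliphatic alcohol.
The molecule carries a hydroxyl group (-OH), whose atoms satisfy every constraint of the query, so the pattern matches.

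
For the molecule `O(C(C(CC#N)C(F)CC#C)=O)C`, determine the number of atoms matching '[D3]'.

3

The query [D3] means: atom with exactly three heavy-atom neighbours.
Check the 13 heavy atoms by environment: 4× C (D2) → no; 3× C (D3) → match; 2× C (D1) → no; 1× N (D1) → no; 1× F (D1) → no; 1× O (D1) → no; 1× O (D2) → no.
That gives 3 matching atoms.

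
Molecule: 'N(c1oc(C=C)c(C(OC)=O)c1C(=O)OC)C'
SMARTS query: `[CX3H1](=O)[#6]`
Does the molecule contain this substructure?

No

The pattern [CX3H1](=O)[#6] describes an sp2 carbon with one H, double-bonded to O and single-bonded to carbon — an aldehyde.
The closest candidate here is a methyl-ester group (-C(=O)OCH3), but the carbonyl carbon has H0, not H1. No other fragment satisfies the full query, so there is no match.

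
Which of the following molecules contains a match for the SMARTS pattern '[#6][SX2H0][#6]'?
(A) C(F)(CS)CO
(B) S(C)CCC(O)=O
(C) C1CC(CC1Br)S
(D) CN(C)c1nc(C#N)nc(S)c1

[#6][SX2H0][#6] describes an aliphatic sulfur bridging two carbons with no H on the sulfur (a thioether).
(A) has a thiol (-SH) but the sulfur has H1, not H0 bridging two carbons.
(B) contains a methylthio ether (-SCH3), which satisfies every atom and bond constraint.
(C) has a thiol (-SH) but the sulfur has H1, not H0 bridging two carbons.
(D) has a thiol (-SH) but the sulfur has H1, not H0 bridging two carbons.
So the answer is (B).

B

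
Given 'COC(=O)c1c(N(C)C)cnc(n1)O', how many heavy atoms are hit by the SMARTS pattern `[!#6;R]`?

2

The query [!#6;R] means: non-carbon atom that is part of a ring.
Check the 14 heavy atoms by environment: 2× n (aromatic, in 6-ring) → match; 4× c (aromatic, in 6-ring) → no; 4× C (acyclic) → no; 3× O (acyclic) → no; 1× N (acyclic) → no.
That gives 2 matching atoms.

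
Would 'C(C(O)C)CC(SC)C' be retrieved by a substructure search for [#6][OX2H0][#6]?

The pattern [#6][OX2H0][#6] describes an aliphatic oxygen bridging two carbons with no H on the oxygen — an ether.
The closest candidate here is a hydroxyl group (-OH), but the oxygen has H1, not H0 bridging two carbons. No other fragment satisfies the full query, so there is no match.

No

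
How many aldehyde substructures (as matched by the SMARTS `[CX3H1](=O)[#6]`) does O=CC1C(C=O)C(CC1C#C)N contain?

2

[CX3H1](=O)[#6] is the SMARTS for an aldehyde: an sp2 carbon with one H, double-bonded to O and single-bonded to carbon.
The molecule carries 2 separate instances of an aldehyde (-CHO) meeting every constraint; each maps to a distinct set of atoms, giving 2 matches.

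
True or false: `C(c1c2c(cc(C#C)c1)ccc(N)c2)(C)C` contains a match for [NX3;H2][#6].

True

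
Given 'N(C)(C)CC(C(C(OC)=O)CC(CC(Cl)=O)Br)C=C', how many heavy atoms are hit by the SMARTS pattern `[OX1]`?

Check the 19 heavy atoms by environment: 9× C (X4) → no; 4× C (X3) → no; 2× O (X1) → match; 1× Cl (X1) → no; 1× Br (X1) → no; 1× O (X2) → no; 1× N (X3) → no.
That gives 2 matching atoms.

2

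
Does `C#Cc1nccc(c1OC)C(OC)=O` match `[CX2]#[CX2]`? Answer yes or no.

The pattern [CX2]#[CX2] describes a carbon-carbon triple bond — an alkyne.
The molecule carries an ethynyl group (-C#CH), whose atoms satisfy every constraint of the query, so the pattern matches.

Yes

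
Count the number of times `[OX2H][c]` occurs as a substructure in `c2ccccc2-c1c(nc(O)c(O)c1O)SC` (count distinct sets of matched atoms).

3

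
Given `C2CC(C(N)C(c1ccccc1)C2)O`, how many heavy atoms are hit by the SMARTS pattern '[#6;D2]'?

8

The query [#6;D2] means: any carbon bonded to exactly two heavy atoms.
Check the 14 heavy atoms by environment: 3× C (D3) → no; 3× C (D2) → match; 1× c (aromatic, D3) → no; 5× c (aromatic, D2) → match; 1× O (D1) → no; 1× N (D1) → no.
Summing the matching environments: 3 + 5 = 8 matching atoms.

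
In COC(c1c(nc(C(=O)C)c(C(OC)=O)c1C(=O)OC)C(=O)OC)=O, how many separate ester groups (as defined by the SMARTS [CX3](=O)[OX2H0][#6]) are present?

[CX3](=O)[OX2H0][#6] is the SMARTS for an ester: a carbonyl carbon bonded to an oxygen that is itself bonded to carbon (no H on that O).
The molecule carries 4 separate instances of a methyl-ester group (-C(=O)OCH3) meeting every constraint; each maps to a distinct set of atoms, giving 4 matches.

4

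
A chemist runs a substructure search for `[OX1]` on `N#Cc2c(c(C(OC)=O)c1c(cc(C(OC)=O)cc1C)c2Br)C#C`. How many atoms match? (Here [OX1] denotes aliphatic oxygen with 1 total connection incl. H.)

The query [OX1] means: aliphatic oxygen with one total connection — typically a carbonyl =O or an oxide.
Check the 24 heavy atoms by environment: 10× c (aromatic, X3) → no; 1× Br (X1) → no; 2× C (X3) → no; 2× O (X1) → match; 2× O (X2) → no; 3× C (X4) → no; 3× C (X2) → no; 1× N (X1) → no.
That gives 2 matching atoms.

2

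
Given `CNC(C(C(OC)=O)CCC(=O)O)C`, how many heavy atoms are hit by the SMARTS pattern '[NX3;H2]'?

0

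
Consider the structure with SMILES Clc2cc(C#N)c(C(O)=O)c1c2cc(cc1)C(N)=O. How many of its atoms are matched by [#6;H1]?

4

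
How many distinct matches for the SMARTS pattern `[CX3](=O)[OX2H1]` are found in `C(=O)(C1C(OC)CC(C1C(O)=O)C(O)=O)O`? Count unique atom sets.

[CX3](=O)[OX2H1] is the SMARTS for a carboxylic acid: an sp2 carbon double-bonded to O and single-bonded to an -OH oxygen.
The molecule carries 3 separate instances of a carboxylic acid group (-C(=O)OH) meeting every constraint; each maps to a distinct set of atoms, giving 3 matches.

3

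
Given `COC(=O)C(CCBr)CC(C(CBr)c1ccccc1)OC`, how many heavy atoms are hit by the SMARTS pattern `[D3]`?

The query [D3] means: atom with exactly three heavy-atom neighbours.
Check the 21 heavy atoms by environment: 4× C (D2) → no; 4× C (D3) → match; 2× Br (D1) → no; 1× O (D1) → no; 2× O (D2) → no; 2× C (D1) → no; 1× c (aromatic, D3) → match; 5× c (aromatic, D2) → no.
Summing the matching environments: 4 + 1 = 5 matching atoms.

5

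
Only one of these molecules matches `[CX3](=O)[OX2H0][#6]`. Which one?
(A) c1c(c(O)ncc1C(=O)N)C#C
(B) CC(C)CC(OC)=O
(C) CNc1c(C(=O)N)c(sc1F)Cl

B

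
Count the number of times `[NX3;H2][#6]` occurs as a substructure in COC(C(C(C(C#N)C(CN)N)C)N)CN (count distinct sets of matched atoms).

4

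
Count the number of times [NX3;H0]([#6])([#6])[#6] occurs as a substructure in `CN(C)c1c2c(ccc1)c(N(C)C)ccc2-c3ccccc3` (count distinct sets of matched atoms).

2

[NX3;H0]([#6])([#6])[#6] is the SMARTS for a tertiary amine: a trivalent nitrogen with no H, bonded to three carbons.
The molecule carries 2 separate instances of a dimethylamino group (-N(CH3)2) meeting every constraint; each maps to a distinct set of atoms, giving 2 matches.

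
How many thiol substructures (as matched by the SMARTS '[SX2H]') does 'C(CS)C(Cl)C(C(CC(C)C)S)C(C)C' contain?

2

[SX2H] is the SMARTS for a thiol: an aliphatic sulfur with two connections, one being H.
The molecule carries 2 separate instances of a thiol (-SH) meeting every constraint; each maps to a distinct set of atoms, giving 2 matches.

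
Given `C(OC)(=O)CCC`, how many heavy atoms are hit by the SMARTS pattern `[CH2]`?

2

The query [CH2] means: aliphatic carbon with exactly two hydrogens.
Check the 7 heavy atoms by environment: 2× C (H2) → match; 1× C (H0) → no; 2× O (H0) → no; 2× C (H3) → no.
That gives 2 matching atoms.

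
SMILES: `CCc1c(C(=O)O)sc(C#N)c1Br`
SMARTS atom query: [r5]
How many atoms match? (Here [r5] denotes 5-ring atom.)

5

The query [r5] means: r5 matches atoms in a five-membered ring.
Check the 13 heavy atoms by environment: 1× s (aromatic, in 5-ring) → match; 4× c (aromatic, in 5-ring) → match; 4× C (acyclic) → no; 1× N (acyclic) → no; 2× O (acyclic) → no; 1× Br (acyclic) → no.
Summing the matching environments: 1 + 4 = 5 matching atoms.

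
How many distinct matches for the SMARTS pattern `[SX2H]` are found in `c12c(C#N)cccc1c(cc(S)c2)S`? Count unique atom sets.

2

[SX2H] is the SMARTS for a thiol: an aliphatic sulfur with two connections, one being H.
The molecule carries 2 separate instances of a thiol (-SH) meeting every constraint; each maps to a distinct set of atoms, giving 2 matches.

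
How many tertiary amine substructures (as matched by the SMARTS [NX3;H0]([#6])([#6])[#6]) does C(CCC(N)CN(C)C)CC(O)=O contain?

1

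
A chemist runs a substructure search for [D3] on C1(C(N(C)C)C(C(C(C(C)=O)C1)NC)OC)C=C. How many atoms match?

7

Check the 18 heavy atoms by environment: 6× C (D3) → match; 2× C (D2) → no; 1× O (D2) → no; 6× C (D1) → no; 1× O (D1) → no; 1× N (D3) → match; 1× N (D2) → no.
Summing the matching environments: 6 + 1 = 7 matching atoms.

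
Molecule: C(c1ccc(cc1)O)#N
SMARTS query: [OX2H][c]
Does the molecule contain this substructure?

Yes

The pattern [OX2H][c] describes a hydroxyl oxygen attached to an aromatic carbon — a phenol.
The molecule carries a hydroxyl group (-OH), whose atoms satisfy every constraint of the query, so the pattern matches.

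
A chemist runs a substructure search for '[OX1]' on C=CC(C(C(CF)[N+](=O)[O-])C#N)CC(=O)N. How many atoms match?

3

The query [OX1] means: aliphatic oxygen with one total connection — typically a carbonyl =O or an oxide.
Check the 16 heavy atoms by environment: 5× C (X4) → no; 3× C (X3) → no; 2× O (X1) → match; 1× N (X3) → no; 1× N (charge +1, X3) → no; 1× O (charge -1, X1) → match; 1× F (X1) → no; 1× C (X2) → no; 1× N (X1) → no.
Summing the matching environments: 2 + 1 = 3 matching atoms.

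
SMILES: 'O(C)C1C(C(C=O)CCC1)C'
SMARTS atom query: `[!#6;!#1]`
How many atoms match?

Check the 11 heavy atoms by environment: 9× C → no; 2× O → match.
That gives 2 matching atoms.

2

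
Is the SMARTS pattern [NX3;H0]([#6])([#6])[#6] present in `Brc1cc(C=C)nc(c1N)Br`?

The pattern [NX3;H0]([#6])([#6])[#6] describes a trivalent nitrogen with no H, bonded to three carbons — a tertiary amine.
The closest candidate here is a primary amino group (-NH2), but the nitrogen has H2, not H0 with three carbons. No other fragment satisfies the full query, so there is no match.

No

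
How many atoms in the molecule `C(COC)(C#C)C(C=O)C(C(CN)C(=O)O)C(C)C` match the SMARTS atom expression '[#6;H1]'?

The query [#6;H1] means: any carbon bearing exactly one hydrogen.
Check the 19 heavy atoms by environment: 2× C (H2) → no; 7× C (H1) → match; 3× O (H0) → no; 3× C (H3) → no; 2× C (H0) → no; 1× O (H1) → no; 1× N (H2) → no.
That gives 7 matching atoms.

7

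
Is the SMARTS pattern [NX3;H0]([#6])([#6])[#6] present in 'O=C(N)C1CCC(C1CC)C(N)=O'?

The pattern [NX3;H0]([#6])([#6])[#6] describes a trivalent nitrogen with no H, bonded to three carbons — a tertiary amine.
The closest candidate here is a primary amide (-C(=O)NH2), but the amide nitrogen has H2 and only one carbon neighbour. No other fragment satisfies the full query, so there is no match.

No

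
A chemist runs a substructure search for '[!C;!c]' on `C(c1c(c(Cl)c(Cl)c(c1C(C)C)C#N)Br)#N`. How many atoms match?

5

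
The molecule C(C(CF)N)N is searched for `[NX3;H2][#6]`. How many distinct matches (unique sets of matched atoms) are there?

2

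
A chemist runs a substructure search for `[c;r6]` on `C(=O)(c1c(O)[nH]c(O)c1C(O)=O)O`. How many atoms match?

0

The query [c;r6] means: aromatic carbon that belongs to a six-membered ring.
Check the 13 heavy atoms by environment: 1× n (aromatic, in 5-ring) → no; 4× c (aromatic, in 5-ring) → no; 6× O (acyclic) → no; 2× C (acyclic) → no.
No environment satisfies the query, so 0 matching atoms.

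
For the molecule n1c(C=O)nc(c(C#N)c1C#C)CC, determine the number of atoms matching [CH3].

1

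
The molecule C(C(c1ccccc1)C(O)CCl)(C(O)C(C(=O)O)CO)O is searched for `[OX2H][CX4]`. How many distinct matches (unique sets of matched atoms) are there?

4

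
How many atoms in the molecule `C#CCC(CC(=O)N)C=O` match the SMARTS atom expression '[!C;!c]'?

3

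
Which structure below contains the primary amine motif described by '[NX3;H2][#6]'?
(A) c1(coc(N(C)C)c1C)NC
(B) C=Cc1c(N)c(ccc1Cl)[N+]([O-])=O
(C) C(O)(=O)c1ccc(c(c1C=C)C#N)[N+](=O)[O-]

B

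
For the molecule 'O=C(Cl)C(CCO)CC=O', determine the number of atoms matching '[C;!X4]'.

2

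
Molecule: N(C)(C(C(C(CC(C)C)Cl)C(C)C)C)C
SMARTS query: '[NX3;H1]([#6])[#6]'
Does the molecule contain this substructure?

The pattern [NX3;H1]([#6])[#6] describes a trivalent nitrogen with one H, bonded to two carbons — a secondary amine.
The closest candidate here is a dimethylamino group (-N(CH3)2), but the nitrogen has H0, not H1. No other fragment satisfies the full query, so there is no match.

No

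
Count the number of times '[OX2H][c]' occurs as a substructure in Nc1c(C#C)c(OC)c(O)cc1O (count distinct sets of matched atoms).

2

[OX2H][c] is the SMARTS for a phenol: a hydroxyl oxygen attached to an aromatic carbon.
The molecule carries 2 separate instances of a hydroxyl group (-OH) meeting every constraint; each maps to a distinct set of atoms, giving 2 matches.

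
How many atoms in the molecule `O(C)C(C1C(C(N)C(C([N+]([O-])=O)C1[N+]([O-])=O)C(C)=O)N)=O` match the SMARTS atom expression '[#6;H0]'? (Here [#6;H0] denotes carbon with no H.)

2

The query [#6;H0] means: any carbon with no attached hydrogen.
Check the 21 heavy atoms by environment: 6× C (H1) → no; 2× C (H0) → match; 5× O (H0) → no; 2× C (H3) → no; 2× N (H2) → no; 2× N (charge +1, H0) → no; 2× O (charge -1, H0) → no.
That gives 2 matching atoms.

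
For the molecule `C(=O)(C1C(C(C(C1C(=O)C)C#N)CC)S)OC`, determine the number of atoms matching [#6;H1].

Check the 17 heavy atoms by environment: 5× C (H1) → match; 3× C (H0) → no; 3× O (H0) → no; 3× C (H3) → no; 1× C (H2) → no; 1× N (H0) → no; 1× S (H1) → no.
That gives 5 matching atoms.

5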